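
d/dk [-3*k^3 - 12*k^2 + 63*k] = -9*k^2 - 24*k + 63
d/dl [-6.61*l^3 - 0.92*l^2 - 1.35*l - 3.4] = -19.83*l^2 - 1.84*l - 1.35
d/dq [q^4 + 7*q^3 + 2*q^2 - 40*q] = 4*q^3 + 21*q^2 + 4*q - 40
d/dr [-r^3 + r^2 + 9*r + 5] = -3*r^2 + 2*r + 9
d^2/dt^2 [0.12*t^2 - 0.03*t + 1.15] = 0.240000000000000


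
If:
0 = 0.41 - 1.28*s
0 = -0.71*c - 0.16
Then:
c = -0.23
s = 0.32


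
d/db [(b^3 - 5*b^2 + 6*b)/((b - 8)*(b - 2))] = (b^2 - 16*b + 24)/(b^2 - 16*b + 64)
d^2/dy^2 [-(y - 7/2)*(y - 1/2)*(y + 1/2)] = 7 - 6*y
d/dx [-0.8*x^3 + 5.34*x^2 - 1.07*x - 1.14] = -2.4*x^2 + 10.68*x - 1.07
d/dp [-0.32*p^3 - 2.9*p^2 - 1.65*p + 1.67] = -0.96*p^2 - 5.8*p - 1.65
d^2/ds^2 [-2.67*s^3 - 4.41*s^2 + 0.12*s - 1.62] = -16.02*s - 8.82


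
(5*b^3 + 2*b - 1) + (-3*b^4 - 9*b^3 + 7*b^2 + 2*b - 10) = -3*b^4 - 4*b^3 + 7*b^2 + 4*b - 11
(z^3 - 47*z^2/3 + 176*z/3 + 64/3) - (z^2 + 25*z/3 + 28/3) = z^3 - 50*z^2/3 + 151*z/3 + 12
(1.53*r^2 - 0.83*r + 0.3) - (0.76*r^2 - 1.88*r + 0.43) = 0.77*r^2 + 1.05*r - 0.13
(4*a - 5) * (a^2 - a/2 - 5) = 4*a^3 - 7*a^2 - 35*a/2 + 25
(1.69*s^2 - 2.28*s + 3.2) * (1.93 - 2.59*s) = -4.3771*s^3 + 9.1669*s^2 - 12.6884*s + 6.176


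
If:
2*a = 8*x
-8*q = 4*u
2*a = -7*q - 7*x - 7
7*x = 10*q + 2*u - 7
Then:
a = -364/139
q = 56/139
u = -112/139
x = -91/139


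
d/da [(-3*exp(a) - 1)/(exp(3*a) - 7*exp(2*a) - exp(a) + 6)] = (-(3*exp(a) + 1)*(-3*exp(2*a) + 14*exp(a) + 1) - 3*exp(3*a) + 21*exp(2*a) + 3*exp(a) - 18)*exp(a)/(exp(3*a) - 7*exp(2*a) - exp(a) + 6)^2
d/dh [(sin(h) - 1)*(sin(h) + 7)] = 2*(sin(h) + 3)*cos(h)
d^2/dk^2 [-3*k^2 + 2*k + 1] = -6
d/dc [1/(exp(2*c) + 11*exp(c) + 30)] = (-2*exp(c) - 11)*exp(c)/(exp(2*c) + 11*exp(c) + 30)^2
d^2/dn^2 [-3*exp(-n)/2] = -3*exp(-n)/2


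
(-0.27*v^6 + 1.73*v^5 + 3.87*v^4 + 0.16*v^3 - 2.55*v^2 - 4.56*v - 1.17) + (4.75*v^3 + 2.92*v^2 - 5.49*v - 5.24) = -0.27*v^6 + 1.73*v^5 + 3.87*v^4 + 4.91*v^3 + 0.37*v^2 - 10.05*v - 6.41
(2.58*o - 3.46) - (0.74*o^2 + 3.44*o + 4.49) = -0.74*o^2 - 0.86*o - 7.95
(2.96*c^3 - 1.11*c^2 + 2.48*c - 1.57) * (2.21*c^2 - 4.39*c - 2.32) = 6.5416*c^5 - 15.4475*c^4 + 3.4865*c^3 - 11.7817*c^2 + 1.1387*c + 3.6424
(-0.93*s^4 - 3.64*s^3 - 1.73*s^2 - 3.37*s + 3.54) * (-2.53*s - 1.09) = 2.3529*s^5 + 10.2229*s^4 + 8.3445*s^3 + 10.4118*s^2 - 5.2829*s - 3.8586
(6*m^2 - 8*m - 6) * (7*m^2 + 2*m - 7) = 42*m^4 - 44*m^3 - 100*m^2 + 44*m + 42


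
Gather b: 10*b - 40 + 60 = 10*b + 20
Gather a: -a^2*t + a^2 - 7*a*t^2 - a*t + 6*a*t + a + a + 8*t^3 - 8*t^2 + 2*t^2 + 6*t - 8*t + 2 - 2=a^2*(1 - t) + a*(-7*t^2 + 5*t + 2) + 8*t^3 - 6*t^2 - 2*t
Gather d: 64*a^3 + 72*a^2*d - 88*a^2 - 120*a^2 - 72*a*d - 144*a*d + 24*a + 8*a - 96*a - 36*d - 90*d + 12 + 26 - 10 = 64*a^3 - 208*a^2 - 64*a + d*(72*a^2 - 216*a - 126) + 28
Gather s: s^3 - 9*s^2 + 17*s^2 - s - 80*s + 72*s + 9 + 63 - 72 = s^3 + 8*s^2 - 9*s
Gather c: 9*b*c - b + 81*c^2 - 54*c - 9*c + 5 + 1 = -b + 81*c^2 + c*(9*b - 63) + 6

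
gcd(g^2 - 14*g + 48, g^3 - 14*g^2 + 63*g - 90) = g - 6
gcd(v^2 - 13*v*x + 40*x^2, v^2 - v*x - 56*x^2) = -v + 8*x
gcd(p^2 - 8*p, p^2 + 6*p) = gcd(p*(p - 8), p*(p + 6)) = p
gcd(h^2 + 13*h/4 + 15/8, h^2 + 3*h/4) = h + 3/4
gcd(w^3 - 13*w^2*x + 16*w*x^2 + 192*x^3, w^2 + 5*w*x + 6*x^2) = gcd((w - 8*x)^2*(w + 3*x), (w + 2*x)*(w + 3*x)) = w + 3*x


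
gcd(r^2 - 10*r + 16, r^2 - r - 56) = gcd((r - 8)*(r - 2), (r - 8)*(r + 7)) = r - 8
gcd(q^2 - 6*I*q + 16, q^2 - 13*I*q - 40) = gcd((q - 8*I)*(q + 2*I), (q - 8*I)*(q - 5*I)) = q - 8*I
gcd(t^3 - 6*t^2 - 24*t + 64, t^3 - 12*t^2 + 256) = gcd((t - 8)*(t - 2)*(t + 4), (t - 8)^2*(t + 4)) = t^2 - 4*t - 32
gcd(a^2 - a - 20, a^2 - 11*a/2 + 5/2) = a - 5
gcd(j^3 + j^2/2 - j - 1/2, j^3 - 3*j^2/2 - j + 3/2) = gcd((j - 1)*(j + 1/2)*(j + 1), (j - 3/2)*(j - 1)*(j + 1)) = j^2 - 1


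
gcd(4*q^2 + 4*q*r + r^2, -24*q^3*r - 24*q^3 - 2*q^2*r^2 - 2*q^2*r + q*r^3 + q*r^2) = 1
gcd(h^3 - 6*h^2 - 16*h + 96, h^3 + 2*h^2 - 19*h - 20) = h - 4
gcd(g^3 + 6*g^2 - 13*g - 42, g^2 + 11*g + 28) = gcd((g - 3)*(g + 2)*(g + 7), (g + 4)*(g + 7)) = g + 7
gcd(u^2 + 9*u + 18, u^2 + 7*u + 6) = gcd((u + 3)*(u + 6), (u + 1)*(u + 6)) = u + 6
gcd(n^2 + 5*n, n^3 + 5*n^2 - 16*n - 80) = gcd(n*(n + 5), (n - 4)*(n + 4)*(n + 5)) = n + 5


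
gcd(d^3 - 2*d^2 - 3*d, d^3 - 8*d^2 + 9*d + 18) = d^2 - 2*d - 3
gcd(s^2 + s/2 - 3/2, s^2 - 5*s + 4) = s - 1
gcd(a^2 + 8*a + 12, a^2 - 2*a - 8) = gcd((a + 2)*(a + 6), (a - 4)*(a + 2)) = a + 2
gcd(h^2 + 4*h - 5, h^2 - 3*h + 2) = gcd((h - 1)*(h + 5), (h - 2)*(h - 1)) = h - 1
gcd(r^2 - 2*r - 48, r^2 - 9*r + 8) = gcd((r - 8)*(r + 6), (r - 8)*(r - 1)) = r - 8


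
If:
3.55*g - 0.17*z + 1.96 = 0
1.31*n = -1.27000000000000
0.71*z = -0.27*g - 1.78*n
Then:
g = -0.43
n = -0.97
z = 2.59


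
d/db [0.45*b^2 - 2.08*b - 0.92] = 0.9*b - 2.08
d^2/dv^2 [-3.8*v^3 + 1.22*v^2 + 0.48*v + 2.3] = 2.44 - 22.8*v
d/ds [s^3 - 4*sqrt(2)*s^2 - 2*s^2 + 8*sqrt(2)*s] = 3*s^2 - 8*sqrt(2)*s - 4*s + 8*sqrt(2)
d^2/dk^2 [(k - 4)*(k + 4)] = 2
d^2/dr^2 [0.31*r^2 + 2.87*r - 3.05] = 0.620000000000000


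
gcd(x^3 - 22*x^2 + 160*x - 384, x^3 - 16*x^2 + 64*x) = x^2 - 16*x + 64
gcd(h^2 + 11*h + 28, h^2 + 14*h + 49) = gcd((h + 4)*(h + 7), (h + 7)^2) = h + 7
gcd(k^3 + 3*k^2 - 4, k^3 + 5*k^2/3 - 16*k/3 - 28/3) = k^2 + 4*k + 4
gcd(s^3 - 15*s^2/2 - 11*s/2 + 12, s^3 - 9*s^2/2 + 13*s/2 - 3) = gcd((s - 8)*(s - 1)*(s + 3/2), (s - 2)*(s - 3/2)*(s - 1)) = s - 1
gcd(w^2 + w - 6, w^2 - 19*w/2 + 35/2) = 1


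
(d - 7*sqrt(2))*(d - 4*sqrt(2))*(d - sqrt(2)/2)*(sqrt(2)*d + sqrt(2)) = sqrt(2)*d^4 - 23*d^3 + sqrt(2)*d^3 - 23*d^2 + 67*sqrt(2)*d^2 - 56*d + 67*sqrt(2)*d - 56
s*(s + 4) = s^2 + 4*s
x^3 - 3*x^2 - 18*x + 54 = (x - 3)*(x - 3*sqrt(2))*(x + 3*sqrt(2))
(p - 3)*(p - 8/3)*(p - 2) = p^3 - 23*p^2/3 + 58*p/3 - 16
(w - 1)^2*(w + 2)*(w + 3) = w^4 + 3*w^3 - 3*w^2 - 7*w + 6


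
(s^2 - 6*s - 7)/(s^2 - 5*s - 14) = (s + 1)/(s + 2)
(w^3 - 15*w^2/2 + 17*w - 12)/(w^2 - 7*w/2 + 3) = w - 4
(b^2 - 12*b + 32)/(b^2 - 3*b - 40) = (b - 4)/(b + 5)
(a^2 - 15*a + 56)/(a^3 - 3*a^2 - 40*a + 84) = (a - 8)/(a^2 + 4*a - 12)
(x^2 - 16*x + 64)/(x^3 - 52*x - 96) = (x - 8)/(x^2 + 8*x + 12)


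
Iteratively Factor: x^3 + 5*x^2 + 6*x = (x)*(x^2 + 5*x + 6) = x*(x + 3)*(x + 2)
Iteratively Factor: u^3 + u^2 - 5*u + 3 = (u - 1)*(u^2 + 2*u - 3) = (u - 1)^2*(u + 3)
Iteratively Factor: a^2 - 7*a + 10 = (a - 2)*(a - 5)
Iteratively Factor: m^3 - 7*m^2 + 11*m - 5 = (m - 1)*(m^2 - 6*m + 5) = (m - 5)*(m - 1)*(m - 1)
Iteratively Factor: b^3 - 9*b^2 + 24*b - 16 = (b - 4)*(b^2 - 5*b + 4) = (b - 4)^2*(b - 1)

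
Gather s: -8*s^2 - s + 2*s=-8*s^2 + s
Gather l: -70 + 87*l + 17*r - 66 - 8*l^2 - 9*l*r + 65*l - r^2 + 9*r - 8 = -8*l^2 + l*(152 - 9*r) - r^2 + 26*r - 144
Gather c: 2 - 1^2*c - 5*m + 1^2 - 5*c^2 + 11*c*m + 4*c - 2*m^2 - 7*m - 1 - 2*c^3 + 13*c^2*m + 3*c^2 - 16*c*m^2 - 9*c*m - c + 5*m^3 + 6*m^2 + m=-2*c^3 + c^2*(13*m - 2) + c*(-16*m^2 + 2*m + 2) + 5*m^3 + 4*m^2 - 11*m + 2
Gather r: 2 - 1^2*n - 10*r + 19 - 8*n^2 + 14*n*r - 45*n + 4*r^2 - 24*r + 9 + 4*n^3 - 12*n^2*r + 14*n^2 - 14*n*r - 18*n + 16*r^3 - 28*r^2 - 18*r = 4*n^3 + 6*n^2 - 64*n + 16*r^3 - 24*r^2 + r*(-12*n^2 - 52) + 30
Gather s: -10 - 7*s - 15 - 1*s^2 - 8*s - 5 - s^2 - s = -2*s^2 - 16*s - 30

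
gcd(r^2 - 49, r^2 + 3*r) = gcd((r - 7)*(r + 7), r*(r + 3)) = 1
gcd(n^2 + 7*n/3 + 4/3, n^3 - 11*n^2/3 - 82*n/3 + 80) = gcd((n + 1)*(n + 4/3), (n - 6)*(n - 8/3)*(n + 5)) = 1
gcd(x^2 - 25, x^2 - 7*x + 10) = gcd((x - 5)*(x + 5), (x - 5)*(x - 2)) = x - 5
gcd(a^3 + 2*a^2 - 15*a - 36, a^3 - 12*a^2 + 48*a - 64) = a - 4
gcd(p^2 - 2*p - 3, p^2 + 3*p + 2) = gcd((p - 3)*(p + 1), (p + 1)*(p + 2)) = p + 1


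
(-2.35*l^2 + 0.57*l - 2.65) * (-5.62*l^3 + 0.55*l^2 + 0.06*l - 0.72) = 13.207*l^5 - 4.4959*l^4 + 15.0655*l^3 + 0.2687*l^2 - 0.5694*l + 1.908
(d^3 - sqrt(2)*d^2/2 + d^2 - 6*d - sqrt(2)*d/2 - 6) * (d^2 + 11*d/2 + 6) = d^5 - sqrt(2)*d^4/2 + 13*d^4/2 - 13*sqrt(2)*d^3/4 + 11*d^3/2 - 33*d^2 - 23*sqrt(2)*d^2/4 - 69*d - 3*sqrt(2)*d - 36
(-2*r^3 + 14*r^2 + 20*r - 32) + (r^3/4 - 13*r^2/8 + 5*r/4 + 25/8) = -7*r^3/4 + 99*r^2/8 + 85*r/4 - 231/8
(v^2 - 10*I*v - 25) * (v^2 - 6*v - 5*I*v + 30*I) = v^4 - 6*v^3 - 15*I*v^3 - 75*v^2 + 90*I*v^2 + 450*v + 125*I*v - 750*I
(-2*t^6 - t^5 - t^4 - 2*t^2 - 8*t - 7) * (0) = 0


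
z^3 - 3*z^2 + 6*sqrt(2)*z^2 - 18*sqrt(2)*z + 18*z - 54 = (z - 3)*(z + 3*sqrt(2))^2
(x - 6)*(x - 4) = x^2 - 10*x + 24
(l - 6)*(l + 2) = l^2 - 4*l - 12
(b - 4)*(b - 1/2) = b^2 - 9*b/2 + 2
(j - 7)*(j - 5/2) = j^2 - 19*j/2 + 35/2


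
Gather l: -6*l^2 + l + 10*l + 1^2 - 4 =-6*l^2 + 11*l - 3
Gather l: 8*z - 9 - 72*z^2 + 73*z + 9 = -72*z^2 + 81*z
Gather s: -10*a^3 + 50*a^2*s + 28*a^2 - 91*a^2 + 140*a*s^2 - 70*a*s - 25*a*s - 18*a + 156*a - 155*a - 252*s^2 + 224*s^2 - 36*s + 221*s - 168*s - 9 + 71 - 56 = -10*a^3 - 63*a^2 - 17*a + s^2*(140*a - 28) + s*(50*a^2 - 95*a + 17) + 6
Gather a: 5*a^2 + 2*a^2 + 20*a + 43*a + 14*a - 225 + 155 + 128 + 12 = 7*a^2 + 77*a + 70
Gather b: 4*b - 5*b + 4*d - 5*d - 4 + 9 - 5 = -b - d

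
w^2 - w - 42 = (w - 7)*(w + 6)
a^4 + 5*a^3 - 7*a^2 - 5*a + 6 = (a - 1)^2*(a + 1)*(a + 6)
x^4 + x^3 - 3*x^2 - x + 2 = (x - 1)^2*(x + 1)*(x + 2)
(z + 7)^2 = z^2 + 14*z + 49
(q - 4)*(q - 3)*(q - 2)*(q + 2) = q^4 - 7*q^3 + 8*q^2 + 28*q - 48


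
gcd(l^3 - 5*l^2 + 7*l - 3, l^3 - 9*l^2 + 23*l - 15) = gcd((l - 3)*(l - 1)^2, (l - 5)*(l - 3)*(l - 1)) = l^2 - 4*l + 3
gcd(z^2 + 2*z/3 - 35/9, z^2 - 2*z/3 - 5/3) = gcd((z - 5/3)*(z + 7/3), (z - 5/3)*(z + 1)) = z - 5/3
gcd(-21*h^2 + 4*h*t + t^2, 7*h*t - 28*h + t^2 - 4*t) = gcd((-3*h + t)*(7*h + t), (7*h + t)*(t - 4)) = 7*h + t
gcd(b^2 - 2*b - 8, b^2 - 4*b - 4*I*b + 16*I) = b - 4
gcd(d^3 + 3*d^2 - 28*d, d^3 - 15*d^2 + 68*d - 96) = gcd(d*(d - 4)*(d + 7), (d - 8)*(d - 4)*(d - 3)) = d - 4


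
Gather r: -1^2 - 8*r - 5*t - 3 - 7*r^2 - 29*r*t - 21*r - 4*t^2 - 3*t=-7*r^2 + r*(-29*t - 29) - 4*t^2 - 8*t - 4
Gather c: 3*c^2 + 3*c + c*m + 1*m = 3*c^2 + c*(m + 3) + m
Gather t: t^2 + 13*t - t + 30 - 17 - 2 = t^2 + 12*t + 11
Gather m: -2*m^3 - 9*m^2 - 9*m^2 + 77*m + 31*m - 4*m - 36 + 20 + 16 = -2*m^3 - 18*m^2 + 104*m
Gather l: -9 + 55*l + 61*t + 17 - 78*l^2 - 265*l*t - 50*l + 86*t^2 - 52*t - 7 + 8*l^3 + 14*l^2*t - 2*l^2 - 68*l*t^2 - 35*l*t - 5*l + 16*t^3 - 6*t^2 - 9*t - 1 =8*l^3 + l^2*(14*t - 80) + l*(-68*t^2 - 300*t) + 16*t^3 + 80*t^2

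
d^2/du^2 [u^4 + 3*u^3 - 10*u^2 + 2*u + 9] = 12*u^2 + 18*u - 20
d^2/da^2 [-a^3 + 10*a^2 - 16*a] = 20 - 6*a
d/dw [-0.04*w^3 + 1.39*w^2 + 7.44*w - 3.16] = -0.12*w^2 + 2.78*w + 7.44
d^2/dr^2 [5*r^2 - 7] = 10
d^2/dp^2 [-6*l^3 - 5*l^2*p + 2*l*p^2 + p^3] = 4*l + 6*p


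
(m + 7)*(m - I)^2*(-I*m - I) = -I*m^4 - 2*m^3 - 8*I*m^3 - 16*m^2 - 6*I*m^2 - 14*m + 8*I*m + 7*I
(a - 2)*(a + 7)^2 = a^3 + 12*a^2 + 21*a - 98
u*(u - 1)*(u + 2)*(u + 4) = u^4 + 5*u^3 + 2*u^2 - 8*u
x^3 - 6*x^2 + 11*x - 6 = (x - 3)*(x - 2)*(x - 1)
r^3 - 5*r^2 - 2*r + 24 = (r - 4)*(r - 3)*(r + 2)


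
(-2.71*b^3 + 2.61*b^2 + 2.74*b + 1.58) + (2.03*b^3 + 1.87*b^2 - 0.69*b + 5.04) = -0.68*b^3 + 4.48*b^2 + 2.05*b + 6.62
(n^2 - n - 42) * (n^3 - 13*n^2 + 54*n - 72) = n^5 - 14*n^4 + 25*n^3 + 420*n^2 - 2196*n + 3024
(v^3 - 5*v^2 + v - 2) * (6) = 6*v^3 - 30*v^2 + 6*v - 12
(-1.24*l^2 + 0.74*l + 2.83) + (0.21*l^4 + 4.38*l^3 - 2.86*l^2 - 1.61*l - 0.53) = 0.21*l^4 + 4.38*l^3 - 4.1*l^2 - 0.87*l + 2.3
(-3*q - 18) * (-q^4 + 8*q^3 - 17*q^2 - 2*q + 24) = 3*q^5 - 6*q^4 - 93*q^3 + 312*q^2 - 36*q - 432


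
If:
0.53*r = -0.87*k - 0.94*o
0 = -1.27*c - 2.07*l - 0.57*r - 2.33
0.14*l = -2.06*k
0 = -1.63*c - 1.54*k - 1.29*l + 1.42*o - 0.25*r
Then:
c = 1.28836190807553 - 0.782023008813424*r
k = 0.130216863012014 - 0.0138932721183403*r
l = 0.204429575455579*r - 1.91604812717677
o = -0.550971120486217*r - 0.120519862574949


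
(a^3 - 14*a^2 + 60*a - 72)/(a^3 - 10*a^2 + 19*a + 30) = (a^2 - 8*a + 12)/(a^2 - 4*a - 5)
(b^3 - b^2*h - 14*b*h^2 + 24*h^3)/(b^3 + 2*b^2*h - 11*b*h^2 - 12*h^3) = (b - 2*h)/(b + h)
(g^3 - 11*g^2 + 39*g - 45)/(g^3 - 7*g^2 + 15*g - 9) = (g - 5)/(g - 1)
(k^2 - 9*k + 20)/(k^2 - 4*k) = (k - 5)/k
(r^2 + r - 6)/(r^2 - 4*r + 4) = (r + 3)/(r - 2)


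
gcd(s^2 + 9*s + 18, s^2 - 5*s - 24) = s + 3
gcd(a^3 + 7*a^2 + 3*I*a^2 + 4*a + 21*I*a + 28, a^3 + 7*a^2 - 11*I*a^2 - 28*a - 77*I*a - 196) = a + 7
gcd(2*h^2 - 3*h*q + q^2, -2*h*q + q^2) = -2*h + q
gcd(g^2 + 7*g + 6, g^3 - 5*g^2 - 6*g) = g + 1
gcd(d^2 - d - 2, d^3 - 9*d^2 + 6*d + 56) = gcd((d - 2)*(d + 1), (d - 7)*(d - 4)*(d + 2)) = 1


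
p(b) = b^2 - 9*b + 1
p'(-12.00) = -33.00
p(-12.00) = 253.00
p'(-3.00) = -15.00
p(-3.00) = 37.00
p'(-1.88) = -12.76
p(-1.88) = 21.45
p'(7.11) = 5.22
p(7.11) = -12.44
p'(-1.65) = -12.30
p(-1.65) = 18.57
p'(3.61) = -1.78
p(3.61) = -18.46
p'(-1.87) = -12.74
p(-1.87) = 21.33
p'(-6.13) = -21.26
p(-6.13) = 93.75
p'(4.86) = 0.72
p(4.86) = -19.12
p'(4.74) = 0.48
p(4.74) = -19.19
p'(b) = 2*b - 9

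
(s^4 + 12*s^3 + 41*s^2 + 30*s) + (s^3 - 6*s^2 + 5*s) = s^4 + 13*s^3 + 35*s^2 + 35*s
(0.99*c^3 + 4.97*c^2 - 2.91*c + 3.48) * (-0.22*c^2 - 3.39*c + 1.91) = -0.2178*c^5 - 4.4495*c^4 - 14.3172*c^3 + 18.592*c^2 - 17.3553*c + 6.6468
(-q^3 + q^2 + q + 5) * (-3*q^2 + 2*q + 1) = 3*q^5 - 5*q^4 - 2*q^3 - 12*q^2 + 11*q + 5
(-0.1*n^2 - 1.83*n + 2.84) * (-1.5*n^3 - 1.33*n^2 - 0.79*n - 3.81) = 0.15*n^5 + 2.878*n^4 - 1.7471*n^3 - 1.9505*n^2 + 4.7287*n - 10.8204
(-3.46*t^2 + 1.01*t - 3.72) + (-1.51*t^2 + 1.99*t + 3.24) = -4.97*t^2 + 3.0*t - 0.48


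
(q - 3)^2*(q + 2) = q^3 - 4*q^2 - 3*q + 18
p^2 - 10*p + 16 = (p - 8)*(p - 2)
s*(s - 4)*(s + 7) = s^3 + 3*s^2 - 28*s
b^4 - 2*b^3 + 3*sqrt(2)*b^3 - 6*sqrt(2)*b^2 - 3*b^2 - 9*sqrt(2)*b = b*(b - 3)*(b + 1)*(b + 3*sqrt(2))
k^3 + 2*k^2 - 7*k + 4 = (k - 1)^2*(k + 4)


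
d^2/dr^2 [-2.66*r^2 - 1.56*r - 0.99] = -5.32000000000000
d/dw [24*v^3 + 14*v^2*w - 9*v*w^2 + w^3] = 14*v^2 - 18*v*w + 3*w^2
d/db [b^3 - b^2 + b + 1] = 3*b^2 - 2*b + 1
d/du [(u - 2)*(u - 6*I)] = 2*u - 2 - 6*I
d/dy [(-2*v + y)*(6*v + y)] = 4*v + 2*y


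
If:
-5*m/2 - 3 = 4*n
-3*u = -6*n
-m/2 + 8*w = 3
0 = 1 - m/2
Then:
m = 2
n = -2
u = -4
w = 1/2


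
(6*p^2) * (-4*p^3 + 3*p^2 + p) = -24*p^5 + 18*p^4 + 6*p^3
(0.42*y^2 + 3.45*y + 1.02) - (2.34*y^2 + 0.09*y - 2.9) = -1.92*y^2 + 3.36*y + 3.92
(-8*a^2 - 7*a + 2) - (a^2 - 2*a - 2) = -9*a^2 - 5*a + 4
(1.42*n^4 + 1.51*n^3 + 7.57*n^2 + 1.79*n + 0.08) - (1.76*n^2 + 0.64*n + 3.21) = 1.42*n^4 + 1.51*n^3 + 5.81*n^2 + 1.15*n - 3.13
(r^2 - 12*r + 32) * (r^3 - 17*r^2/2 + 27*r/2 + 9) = r^5 - 41*r^4/2 + 295*r^3/2 - 425*r^2 + 324*r + 288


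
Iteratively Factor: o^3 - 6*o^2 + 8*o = (o)*(o^2 - 6*o + 8) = o*(o - 2)*(o - 4)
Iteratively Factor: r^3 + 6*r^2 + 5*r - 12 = (r + 4)*(r^2 + 2*r - 3) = (r + 3)*(r + 4)*(r - 1)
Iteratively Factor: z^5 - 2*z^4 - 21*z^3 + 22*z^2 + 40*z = (z + 1)*(z^4 - 3*z^3 - 18*z^2 + 40*z) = (z - 5)*(z + 1)*(z^3 + 2*z^2 - 8*z) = (z - 5)*(z - 2)*(z + 1)*(z^2 + 4*z) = z*(z - 5)*(z - 2)*(z + 1)*(z + 4)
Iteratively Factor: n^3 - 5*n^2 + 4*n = (n - 1)*(n^2 - 4*n) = n*(n - 1)*(n - 4)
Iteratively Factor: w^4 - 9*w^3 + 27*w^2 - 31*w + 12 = (w - 4)*(w^3 - 5*w^2 + 7*w - 3) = (w - 4)*(w - 1)*(w^2 - 4*w + 3) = (w - 4)*(w - 3)*(w - 1)*(w - 1)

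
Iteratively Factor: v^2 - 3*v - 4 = (v + 1)*(v - 4)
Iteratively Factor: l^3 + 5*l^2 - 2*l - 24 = (l + 4)*(l^2 + l - 6) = (l - 2)*(l + 4)*(l + 3)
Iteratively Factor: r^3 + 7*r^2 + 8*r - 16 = (r + 4)*(r^2 + 3*r - 4) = (r + 4)^2*(r - 1)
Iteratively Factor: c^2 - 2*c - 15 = (c + 3)*(c - 5)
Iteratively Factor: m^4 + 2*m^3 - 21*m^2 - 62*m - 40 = (m + 4)*(m^3 - 2*m^2 - 13*m - 10) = (m + 2)*(m + 4)*(m^2 - 4*m - 5) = (m - 5)*(m + 2)*(m + 4)*(m + 1)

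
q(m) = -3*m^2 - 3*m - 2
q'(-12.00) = 69.00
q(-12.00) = -398.00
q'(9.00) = -57.00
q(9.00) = -272.00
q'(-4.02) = 21.12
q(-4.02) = -38.42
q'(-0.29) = -1.26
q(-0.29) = -1.38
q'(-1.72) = 7.32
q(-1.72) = -5.72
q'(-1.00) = 3.00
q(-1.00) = -2.00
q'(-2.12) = 9.72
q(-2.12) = -9.12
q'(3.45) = -23.70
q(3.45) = -48.06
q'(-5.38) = 29.28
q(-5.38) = -72.69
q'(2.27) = -16.62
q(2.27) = -24.27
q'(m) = -6*m - 3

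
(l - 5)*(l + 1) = l^2 - 4*l - 5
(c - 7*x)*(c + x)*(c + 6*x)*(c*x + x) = c^4*x + c^3*x - 43*c^2*x^3 - 42*c*x^4 - 43*c*x^3 - 42*x^4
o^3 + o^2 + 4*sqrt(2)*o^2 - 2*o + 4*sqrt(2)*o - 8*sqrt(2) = (o - 1)*(o + 2)*(o + 4*sqrt(2))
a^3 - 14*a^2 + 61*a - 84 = (a - 7)*(a - 4)*(a - 3)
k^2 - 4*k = k*(k - 4)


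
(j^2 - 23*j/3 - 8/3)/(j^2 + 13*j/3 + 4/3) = (j - 8)/(j + 4)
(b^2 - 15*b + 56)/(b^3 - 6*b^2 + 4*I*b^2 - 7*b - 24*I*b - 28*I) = (b - 8)/(b^2 + b*(1 + 4*I) + 4*I)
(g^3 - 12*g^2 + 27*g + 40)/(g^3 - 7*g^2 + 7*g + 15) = (g - 8)/(g - 3)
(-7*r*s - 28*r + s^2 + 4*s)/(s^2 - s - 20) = (-7*r + s)/(s - 5)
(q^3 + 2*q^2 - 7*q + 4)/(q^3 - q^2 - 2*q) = (-q^3 - 2*q^2 + 7*q - 4)/(q*(-q^2 + q + 2))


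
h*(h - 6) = h^2 - 6*h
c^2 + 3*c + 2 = (c + 1)*(c + 2)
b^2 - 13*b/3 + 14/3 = (b - 7/3)*(b - 2)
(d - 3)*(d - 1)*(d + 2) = d^3 - 2*d^2 - 5*d + 6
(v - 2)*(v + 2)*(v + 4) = v^3 + 4*v^2 - 4*v - 16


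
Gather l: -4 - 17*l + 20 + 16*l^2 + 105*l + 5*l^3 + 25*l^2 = 5*l^3 + 41*l^2 + 88*l + 16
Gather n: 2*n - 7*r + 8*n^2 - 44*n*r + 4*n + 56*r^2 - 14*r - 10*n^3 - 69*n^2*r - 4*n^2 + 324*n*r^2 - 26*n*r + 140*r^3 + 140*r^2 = -10*n^3 + n^2*(4 - 69*r) + n*(324*r^2 - 70*r + 6) + 140*r^3 + 196*r^2 - 21*r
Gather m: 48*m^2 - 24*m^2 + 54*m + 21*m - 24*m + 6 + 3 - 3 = 24*m^2 + 51*m + 6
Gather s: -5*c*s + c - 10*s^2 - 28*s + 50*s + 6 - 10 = c - 10*s^2 + s*(22 - 5*c) - 4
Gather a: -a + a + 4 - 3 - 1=0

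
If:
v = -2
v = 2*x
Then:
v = -2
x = -1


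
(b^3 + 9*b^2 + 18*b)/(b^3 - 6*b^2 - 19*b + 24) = b*(b + 6)/(b^2 - 9*b + 8)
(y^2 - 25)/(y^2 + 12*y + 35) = (y - 5)/(y + 7)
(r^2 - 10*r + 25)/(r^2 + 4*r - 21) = (r^2 - 10*r + 25)/(r^2 + 4*r - 21)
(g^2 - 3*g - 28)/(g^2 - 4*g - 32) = (g - 7)/(g - 8)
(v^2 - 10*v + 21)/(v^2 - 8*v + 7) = (v - 3)/(v - 1)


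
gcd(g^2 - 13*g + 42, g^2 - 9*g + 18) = g - 6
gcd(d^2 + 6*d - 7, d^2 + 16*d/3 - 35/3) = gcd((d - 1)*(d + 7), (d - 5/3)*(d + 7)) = d + 7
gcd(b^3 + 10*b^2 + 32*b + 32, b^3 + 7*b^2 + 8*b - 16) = b^2 + 8*b + 16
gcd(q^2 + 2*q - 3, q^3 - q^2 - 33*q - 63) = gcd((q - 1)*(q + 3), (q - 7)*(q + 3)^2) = q + 3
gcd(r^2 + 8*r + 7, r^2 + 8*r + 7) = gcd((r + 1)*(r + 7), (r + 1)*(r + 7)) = r^2 + 8*r + 7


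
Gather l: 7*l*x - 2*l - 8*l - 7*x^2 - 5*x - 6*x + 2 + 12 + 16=l*(7*x - 10) - 7*x^2 - 11*x + 30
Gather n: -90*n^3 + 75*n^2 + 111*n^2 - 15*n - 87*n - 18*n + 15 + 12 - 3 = -90*n^3 + 186*n^2 - 120*n + 24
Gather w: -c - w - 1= -c - w - 1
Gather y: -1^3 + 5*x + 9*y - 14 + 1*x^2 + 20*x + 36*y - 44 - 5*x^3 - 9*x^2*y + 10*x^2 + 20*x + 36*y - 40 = -5*x^3 + 11*x^2 + 45*x + y*(81 - 9*x^2) - 99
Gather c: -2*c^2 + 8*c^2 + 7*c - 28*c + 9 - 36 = 6*c^2 - 21*c - 27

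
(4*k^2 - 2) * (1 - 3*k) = -12*k^3 + 4*k^2 + 6*k - 2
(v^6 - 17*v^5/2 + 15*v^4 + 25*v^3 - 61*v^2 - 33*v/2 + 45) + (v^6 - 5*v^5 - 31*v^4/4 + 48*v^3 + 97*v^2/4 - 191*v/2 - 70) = 2*v^6 - 27*v^5/2 + 29*v^4/4 + 73*v^3 - 147*v^2/4 - 112*v - 25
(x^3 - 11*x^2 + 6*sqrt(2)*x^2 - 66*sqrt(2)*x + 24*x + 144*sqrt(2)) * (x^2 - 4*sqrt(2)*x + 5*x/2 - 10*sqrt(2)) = x^5 - 17*x^4/2 + 2*sqrt(2)*x^4 - 103*x^3/2 - 17*sqrt(2)*x^3 - 7*sqrt(2)*x^2 + 468*x^2 + 168*x + 120*sqrt(2)*x - 2880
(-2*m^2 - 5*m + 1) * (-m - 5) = 2*m^3 + 15*m^2 + 24*m - 5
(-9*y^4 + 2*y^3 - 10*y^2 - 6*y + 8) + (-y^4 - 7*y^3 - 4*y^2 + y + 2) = -10*y^4 - 5*y^3 - 14*y^2 - 5*y + 10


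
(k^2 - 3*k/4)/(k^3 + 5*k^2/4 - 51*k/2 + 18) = k/(k^2 + 2*k - 24)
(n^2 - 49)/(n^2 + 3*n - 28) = (n - 7)/(n - 4)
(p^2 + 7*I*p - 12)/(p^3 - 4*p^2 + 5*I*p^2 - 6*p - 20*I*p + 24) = (p + 4*I)/(p^2 + 2*p*(-2 + I) - 8*I)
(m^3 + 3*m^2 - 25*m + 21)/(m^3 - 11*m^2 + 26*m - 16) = (m^2 + 4*m - 21)/(m^2 - 10*m + 16)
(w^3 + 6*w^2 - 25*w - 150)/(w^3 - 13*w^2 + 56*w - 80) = (w^2 + 11*w + 30)/(w^2 - 8*w + 16)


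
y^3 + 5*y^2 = y^2*(y + 5)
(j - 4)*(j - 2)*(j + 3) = j^3 - 3*j^2 - 10*j + 24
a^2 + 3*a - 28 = (a - 4)*(a + 7)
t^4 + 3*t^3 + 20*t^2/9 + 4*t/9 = t*(t + 1/3)*(t + 2/3)*(t + 2)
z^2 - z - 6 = (z - 3)*(z + 2)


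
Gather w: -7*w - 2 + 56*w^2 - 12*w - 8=56*w^2 - 19*w - 10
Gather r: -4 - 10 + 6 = -8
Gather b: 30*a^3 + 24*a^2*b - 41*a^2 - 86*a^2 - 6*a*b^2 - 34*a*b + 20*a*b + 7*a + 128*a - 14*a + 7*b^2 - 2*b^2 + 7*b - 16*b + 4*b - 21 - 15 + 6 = 30*a^3 - 127*a^2 + 121*a + b^2*(5 - 6*a) + b*(24*a^2 - 14*a - 5) - 30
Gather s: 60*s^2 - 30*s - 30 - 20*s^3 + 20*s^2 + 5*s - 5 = -20*s^3 + 80*s^2 - 25*s - 35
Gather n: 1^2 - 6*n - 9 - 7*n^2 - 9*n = -7*n^2 - 15*n - 8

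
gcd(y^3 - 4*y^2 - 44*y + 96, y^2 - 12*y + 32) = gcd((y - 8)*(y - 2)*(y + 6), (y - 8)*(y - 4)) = y - 8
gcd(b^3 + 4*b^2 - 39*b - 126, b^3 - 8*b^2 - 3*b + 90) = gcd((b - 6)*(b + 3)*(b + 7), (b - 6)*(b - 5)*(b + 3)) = b^2 - 3*b - 18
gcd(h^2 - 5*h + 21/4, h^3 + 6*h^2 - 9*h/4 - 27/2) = h - 3/2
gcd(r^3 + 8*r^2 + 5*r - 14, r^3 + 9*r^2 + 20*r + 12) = r + 2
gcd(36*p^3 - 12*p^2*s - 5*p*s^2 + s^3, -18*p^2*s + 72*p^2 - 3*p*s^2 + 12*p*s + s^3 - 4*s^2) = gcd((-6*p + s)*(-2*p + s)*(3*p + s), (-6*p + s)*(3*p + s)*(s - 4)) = 18*p^2 + 3*p*s - s^2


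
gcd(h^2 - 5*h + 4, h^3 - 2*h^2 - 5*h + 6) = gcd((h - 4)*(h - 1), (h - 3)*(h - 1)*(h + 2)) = h - 1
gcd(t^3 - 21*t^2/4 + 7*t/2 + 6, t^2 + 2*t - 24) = t - 4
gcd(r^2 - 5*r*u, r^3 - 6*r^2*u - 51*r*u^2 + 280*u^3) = r - 5*u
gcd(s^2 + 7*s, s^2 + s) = s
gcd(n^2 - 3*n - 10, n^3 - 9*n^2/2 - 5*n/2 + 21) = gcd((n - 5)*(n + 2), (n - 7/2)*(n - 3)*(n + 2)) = n + 2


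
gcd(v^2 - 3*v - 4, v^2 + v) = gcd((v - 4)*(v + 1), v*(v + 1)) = v + 1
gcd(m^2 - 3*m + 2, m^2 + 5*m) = 1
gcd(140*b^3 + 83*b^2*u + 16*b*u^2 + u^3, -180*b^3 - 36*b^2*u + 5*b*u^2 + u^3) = 5*b + u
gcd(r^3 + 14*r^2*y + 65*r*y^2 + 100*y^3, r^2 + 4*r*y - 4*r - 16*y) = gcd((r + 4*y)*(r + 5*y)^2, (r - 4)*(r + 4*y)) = r + 4*y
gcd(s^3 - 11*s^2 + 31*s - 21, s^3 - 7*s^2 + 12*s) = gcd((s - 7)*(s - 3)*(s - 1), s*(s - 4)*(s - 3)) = s - 3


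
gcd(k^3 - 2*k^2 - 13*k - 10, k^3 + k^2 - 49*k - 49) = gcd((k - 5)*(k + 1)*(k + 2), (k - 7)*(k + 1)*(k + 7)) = k + 1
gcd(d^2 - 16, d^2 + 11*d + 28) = d + 4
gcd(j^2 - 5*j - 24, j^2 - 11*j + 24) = j - 8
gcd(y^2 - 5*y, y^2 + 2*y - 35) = y - 5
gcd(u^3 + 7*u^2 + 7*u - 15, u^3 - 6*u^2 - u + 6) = u - 1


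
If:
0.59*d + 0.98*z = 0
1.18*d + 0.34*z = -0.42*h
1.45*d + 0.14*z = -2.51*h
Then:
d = 0.00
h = 0.00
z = 0.00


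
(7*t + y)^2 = 49*t^2 + 14*t*y + y^2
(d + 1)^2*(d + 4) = d^3 + 6*d^2 + 9*d + 4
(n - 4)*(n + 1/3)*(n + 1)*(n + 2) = n^4 - 2*n^3/3 - 31*n^2/3 - 34*n/3 - 8/3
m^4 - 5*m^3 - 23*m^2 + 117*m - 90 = (m - 6)*(m - 3)*(m - 1)*(m + 5)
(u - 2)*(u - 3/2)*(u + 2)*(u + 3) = u^4 + 3*u^3/2 - 17*u^2/2 - 6*u + 18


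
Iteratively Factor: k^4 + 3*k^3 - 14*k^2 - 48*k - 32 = (k - 4)*(k^3 + 7*k^2 + 14*k + 8) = (k - 4)*(k + 4)*(k^2 + 3*k + 2) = (k - 4)*(k + 2)*(k + 4)*(k + 1)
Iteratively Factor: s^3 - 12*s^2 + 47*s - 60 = (s - 4)*(s^2 - 8*s + 15) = (s - 4)*(s - 3)*(s - 5)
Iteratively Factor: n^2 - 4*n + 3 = (n - 1)*(n - 3)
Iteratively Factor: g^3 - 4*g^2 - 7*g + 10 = (g - 1)*(g^2 - 3*g - 10) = (g - 5)*(g - 1)*(g + 2)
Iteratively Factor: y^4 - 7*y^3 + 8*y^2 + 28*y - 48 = (y - 3)*(y^3 - 4*y^2 - 4*y + 16) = (y - 3)*(y + 2)*(y^2 - 6*y + 8) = (y - 3)*(y - 2)*(y + 2)*(y - 4)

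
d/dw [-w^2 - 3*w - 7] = -2*w - 3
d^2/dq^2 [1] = 0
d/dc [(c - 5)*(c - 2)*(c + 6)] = 3*c^2 - 2*c - 32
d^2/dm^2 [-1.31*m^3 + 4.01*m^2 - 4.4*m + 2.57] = 8.02 - 7.86*m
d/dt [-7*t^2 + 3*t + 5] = 3 - 14*t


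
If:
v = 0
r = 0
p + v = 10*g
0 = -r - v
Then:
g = p/10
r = 0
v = 0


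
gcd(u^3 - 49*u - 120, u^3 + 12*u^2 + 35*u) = u + 5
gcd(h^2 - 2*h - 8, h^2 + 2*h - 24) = h - 4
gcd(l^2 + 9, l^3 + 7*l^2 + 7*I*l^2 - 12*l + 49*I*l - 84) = l + 3*I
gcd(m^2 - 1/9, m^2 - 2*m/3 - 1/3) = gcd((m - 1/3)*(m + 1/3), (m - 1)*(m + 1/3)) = m + 1/3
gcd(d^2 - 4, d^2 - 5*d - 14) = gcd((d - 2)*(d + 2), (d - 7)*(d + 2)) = d + 2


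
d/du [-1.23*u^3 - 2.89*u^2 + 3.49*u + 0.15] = -3.69*u^2 - 5.78*u + 3.49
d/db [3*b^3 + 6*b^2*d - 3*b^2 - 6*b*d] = 9*b^2 + 12*b*d - 6*b - 6*d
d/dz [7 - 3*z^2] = -6*z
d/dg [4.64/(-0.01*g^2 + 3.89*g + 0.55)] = (0.0928*g - 18.0496)/(-0.01*g^2 + 3.89*g + 0.55)^2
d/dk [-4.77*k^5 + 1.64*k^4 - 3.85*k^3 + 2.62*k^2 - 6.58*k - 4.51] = -23.85*k^4 + 6.56*k^3 - 11.55*k^2 + 5.24*k - 6.58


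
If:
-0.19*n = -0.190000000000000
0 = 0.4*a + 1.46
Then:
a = -3.65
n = 1.00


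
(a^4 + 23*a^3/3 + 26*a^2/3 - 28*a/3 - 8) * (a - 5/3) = a^5 + 6*a^4 - 37*a^3/9 - 214*a^2/9 + 68*a/9 + 40/3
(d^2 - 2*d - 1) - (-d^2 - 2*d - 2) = 2*d^2 + 1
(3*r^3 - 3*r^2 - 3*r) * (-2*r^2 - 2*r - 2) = -6*r^5 + 6*r^3 + 12*r^2 + 6*r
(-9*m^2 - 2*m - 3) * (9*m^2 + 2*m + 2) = -81*m^4 - 36*m^3 - 49*m^2 - 10*m - 6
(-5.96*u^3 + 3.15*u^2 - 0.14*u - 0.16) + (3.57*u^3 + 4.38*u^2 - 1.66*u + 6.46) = -2.39*u^3 + 7.53*u^2 - 1.8*u + 6.3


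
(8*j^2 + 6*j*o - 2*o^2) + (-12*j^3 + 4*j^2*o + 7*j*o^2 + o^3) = -12*j^3 + 4*j^2*o + 8*j^2 + 7*j*o^2 + 6*j*o + o^3 - 2*o^2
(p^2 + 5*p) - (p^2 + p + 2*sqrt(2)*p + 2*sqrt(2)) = -2*sqrt(2)*p + 4*p - 2*sqrt(2)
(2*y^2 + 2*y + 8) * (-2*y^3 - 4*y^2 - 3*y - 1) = -4*y^5 - 12*y^4 - 30*y^3 - 40*y^2 - 26*y - 8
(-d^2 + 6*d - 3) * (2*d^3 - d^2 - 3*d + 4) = -2*d^5 + 13*d^4 - 9*d^3 - 19*d^2 + 33*d - 12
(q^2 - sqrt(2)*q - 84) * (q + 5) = q^3 - sqrt(2)*q^2 + 5*q^2 - 84*q - 5*sqrt(2)*q - 420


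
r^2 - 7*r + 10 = (r - 5)*(r - 2)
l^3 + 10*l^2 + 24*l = l*(l + 4)*(l + 6)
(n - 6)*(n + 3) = n^2 - 3*n - 18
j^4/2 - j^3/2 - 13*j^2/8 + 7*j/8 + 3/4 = (j/2 + 1/4)*(j - 2)*(j - 1)*(j + 3/2)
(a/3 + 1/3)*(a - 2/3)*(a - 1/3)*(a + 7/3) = a^4/3 + 7*a^3/9 - 7*a^2/27 - 43*a/81 + 14/81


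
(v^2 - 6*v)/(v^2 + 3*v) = (v - 6)/(v + 3)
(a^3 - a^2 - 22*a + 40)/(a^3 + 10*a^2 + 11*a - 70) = (a - 4)/(a + 7)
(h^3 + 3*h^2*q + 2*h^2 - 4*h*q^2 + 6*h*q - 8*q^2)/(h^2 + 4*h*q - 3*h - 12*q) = (h^2 - h*q + 2*h - 2*q)/(h - 3)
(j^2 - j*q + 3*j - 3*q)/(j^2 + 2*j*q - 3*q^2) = (j + 3)/(j + 3*q)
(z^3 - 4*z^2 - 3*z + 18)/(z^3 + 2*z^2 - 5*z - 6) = (z^3 - 4*z^2 - 3*z + 18)/(z^3 + 2*z^2 - 5*z - 6)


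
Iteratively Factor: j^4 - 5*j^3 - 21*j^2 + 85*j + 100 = (j - 5)*(j^3 - 21*j - 20) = (j - 5)^2*(j^2 + 5*j + 4) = (j - 5)^2*(j + 4)*(j + 1)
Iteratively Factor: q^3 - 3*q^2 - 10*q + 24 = (q + 3)*(q^2 - 6*q + 8) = (q - 4)*(q + 3)*(q - 2)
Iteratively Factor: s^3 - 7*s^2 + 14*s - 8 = (s - 1)*(s^2 - 6*s + 8) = (s - 2)*(s - 1)*(s - 4)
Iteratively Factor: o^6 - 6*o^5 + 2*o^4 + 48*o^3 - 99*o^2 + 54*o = (o - 3)*(o^5 - 3*o^4 - 7*o^3 + 27*o^2 - 18*o) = o*(o - 3)*(o^4 - 3*o^3 - 7*o^2 + 27*o - 18) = o*(o - 3)*(o + 3)*(o^3 - 6*o^2 + 11*o - 6) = o*(o - 3)^2*(o + 3)*(o^2 - 3*o + 2) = o*(o - 3)^2*(o - 1)*(o + 3)*(o - 2)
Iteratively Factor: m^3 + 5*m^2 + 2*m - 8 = (m - 1)*(m^2 + 6*m + 8) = (m - 1)*(m + 4)*(m + 2)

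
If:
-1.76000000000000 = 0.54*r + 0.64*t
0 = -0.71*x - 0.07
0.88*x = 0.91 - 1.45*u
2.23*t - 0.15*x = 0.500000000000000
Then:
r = -3.52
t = 0.22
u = 0.69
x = -0.10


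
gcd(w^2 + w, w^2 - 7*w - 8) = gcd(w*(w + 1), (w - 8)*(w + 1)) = w + 1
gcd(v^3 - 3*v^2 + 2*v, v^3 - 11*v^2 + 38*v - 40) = v - 2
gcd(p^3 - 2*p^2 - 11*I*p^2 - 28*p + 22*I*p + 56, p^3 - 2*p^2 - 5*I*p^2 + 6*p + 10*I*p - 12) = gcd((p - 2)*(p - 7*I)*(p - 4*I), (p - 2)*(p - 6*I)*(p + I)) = p - 2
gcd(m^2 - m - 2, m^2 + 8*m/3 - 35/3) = 1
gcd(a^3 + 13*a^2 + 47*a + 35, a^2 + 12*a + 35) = a^2 + 12*a + 35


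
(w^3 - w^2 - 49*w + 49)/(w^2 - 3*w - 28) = (w^2 + 6*w - 7)/(w + 4)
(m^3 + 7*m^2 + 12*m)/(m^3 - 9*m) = (m + 4)/(m - 3)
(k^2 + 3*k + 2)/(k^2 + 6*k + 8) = (k + 1)/(k + 4)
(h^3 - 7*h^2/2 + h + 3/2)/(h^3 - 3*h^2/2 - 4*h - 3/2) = (h - 1)/(h + 1)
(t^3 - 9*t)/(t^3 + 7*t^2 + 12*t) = (t - 3)/(t + 4)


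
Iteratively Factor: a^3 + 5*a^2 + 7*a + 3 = (a + 1)*(a^2 + 4*a + 3) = (a + 1)^2*(a + 3)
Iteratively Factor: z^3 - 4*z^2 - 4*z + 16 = (z - 2)*(z^2 - 2*z - 8) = (z - 4)*(z - 2)*(z + 2)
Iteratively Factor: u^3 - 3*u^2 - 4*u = (u - 4)*(u^2 + u) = u*(u - 4)*(u + 1)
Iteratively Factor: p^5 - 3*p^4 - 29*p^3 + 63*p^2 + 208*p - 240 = (p - 5)*(p^4 + 2*p^3 - 19*p^2 - 32*p + 48) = (p - 5)*(p - 4)*(p^3 + 6*p^2 + 5*p - 12) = (p - 5)*(p - 4)*(p - 1)*(p^2 + 7*p + 12) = (p - 5)*(p - 4)*(p - 1)*(p + 3)*(p + 4)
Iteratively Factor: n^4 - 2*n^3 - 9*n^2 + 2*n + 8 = (n + 2)*(n^3 - 4*n^2 - n + 4) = (n + 1)*(n + 2)*(n^2 - 5*n + 4) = (n - 1)*(n + 1)*(n + 2)*(n - 4)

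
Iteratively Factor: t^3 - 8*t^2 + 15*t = (t - 3)*(t^2 - 5*t) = t*(t - 3)*(t - 5)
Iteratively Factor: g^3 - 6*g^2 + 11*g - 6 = (g - 1)*(g^2 - 5*g + 6) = (g - 2)*(g - 1)*(g - 3)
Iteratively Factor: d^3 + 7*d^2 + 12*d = (d)*(d^2 + 7*d + 12) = d*(d + 3)*(d + 4)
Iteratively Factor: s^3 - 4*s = (s - 2)*(s^2 + 2*s) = s*(s - 2)*(s + 2)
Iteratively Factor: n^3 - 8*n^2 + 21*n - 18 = (n - 3)*(n^2 - 5*n + 6) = (n - 3)^2*(n - 2)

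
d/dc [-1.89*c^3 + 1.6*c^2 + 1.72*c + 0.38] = -5.67*c^2 + 3.2*c + 1.72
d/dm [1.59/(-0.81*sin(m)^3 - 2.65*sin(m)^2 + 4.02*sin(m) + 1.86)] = (3.8637*sin(m)^2 + 8.427*sin(m) - 6.3918)*cos(m)/(0.81*sin(m)^3 + 2.65*sin(m)^2 - 4.02*sin(m) - 1.86)^2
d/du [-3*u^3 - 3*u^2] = 3*u*(-3*u - 2)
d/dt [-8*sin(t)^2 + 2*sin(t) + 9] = 2*(1 - 8*sin(t))*cos(t)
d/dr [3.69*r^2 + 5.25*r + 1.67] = 7.38*r + 5.25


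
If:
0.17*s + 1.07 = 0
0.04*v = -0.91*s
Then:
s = -6.29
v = 143.19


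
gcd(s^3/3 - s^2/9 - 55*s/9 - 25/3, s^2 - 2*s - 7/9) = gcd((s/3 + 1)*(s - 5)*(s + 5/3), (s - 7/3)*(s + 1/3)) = 1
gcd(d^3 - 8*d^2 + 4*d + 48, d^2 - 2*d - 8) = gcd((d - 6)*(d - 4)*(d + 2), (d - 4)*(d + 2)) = d^2 - 2*d - 8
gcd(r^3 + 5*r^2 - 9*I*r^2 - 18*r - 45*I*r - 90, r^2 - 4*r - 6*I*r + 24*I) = r - 6*I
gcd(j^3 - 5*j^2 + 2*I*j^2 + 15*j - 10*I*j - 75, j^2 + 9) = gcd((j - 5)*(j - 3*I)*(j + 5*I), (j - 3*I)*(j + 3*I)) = j - 3*I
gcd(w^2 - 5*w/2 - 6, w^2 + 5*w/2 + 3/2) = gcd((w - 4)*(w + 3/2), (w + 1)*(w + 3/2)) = w + 3/2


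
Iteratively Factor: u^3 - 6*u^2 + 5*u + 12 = (u - 4)*(u^2 - 2*u - 3) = (u - 4)*(u - 3)*(u + 1)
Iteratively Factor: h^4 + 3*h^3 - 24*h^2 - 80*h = (h)*(h^3 + 3*h^2 - 24*h - 80) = h*(h - 5)*(h^2 + 8*h + 16) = h*(h - 5)*(h + 4)*(h + 4)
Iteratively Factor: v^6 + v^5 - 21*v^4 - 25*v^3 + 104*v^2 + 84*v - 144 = (v + 3)*(v^5 - 2*v^4 - 15*v^3 + 20*v^2 + 44*v - 48) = (v - 1)*(v + 3)*(v^4 - v^3 - 16*v^2 + 4*v + 48) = (v - 1)*(v + 2)*(v + 3)*(v^3 - 3*v^2 - 10*v + 24) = (v - 1)*(v + 2)*(v + 3)^2*(v^2 - 6*v + 8) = (v - 4)*(v - 1)*(v + 2)*(v + 3)^2*(v - 2)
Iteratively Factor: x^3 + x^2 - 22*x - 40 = (x - 5)*(x^2 + 6*x + 8) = (x - 5)*(x + 2)*(x + 4)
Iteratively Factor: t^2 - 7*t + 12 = (t - 3)*(t - 4)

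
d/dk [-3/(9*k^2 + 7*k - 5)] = 3*(18*k + 7)/(9*k^2 + 7*k - 5)^2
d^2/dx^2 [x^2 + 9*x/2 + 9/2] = 2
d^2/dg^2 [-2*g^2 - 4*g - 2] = -4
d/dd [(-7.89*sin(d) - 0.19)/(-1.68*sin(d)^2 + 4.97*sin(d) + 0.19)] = (-0.638400000000004*sin(d) + 6.6276*cos(2*d) - 7.1824)*cos(d)/(-1.68*sin(d)^2 + 4.97*sin(d) + 0.19)^2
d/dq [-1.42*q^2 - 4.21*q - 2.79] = -2.84*q - 4.21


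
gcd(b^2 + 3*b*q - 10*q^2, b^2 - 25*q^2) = b + 5*q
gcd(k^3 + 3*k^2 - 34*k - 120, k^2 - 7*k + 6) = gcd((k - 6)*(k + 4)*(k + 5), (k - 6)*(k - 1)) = k - 6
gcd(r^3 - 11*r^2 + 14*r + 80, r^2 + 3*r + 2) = r + 2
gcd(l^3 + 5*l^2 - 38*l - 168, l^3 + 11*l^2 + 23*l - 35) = l + 7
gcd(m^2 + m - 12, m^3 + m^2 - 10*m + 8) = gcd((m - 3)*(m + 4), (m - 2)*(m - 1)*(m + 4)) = m + 4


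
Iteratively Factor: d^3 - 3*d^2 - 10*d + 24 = (d + 3)*(d^2 - 6*d + 8) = (d - 4)*(d + 3)*(d - 2)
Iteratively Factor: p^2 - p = (p)*(p - 1)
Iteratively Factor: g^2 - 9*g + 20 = (g - 5)*(g - 4)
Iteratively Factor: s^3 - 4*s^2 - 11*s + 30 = (s - 5)*(s^2 + s - 6) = (s - 5)*(s - 2)*(s + 3)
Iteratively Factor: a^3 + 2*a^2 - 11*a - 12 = (a - 3)*(a^2 + 5*a + 4) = (a - 3)*(a + 1)*(a + 4)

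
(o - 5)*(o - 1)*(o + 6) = o^3 - 31*o + 30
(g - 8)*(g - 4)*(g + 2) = g^3 - 10*g^2 + 8*g + 64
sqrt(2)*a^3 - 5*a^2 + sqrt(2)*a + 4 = (a - 2*sqrt(2))*(a - sqrt(2))*(sqrt(2)*a + 1)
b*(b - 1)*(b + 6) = b^3 + 5*b^2 - 6*b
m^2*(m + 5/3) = m^3 + 5*m^2/3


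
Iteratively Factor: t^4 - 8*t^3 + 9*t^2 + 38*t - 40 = (t - 5)*(t^3 - 3*t^2 - 6*t + 8) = (t - 5)*(t - 1)*(t^2 - 2*t - 8) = (t - 5)*(t - 4)*(t - 1)*(t + 2)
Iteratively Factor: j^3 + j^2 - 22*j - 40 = (j + 2)*(j^2 - j - 20) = (j - 5)*(j + 2)*(j + 4)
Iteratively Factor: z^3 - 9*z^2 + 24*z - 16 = (z - 4)*(z^2 - 5*z + 4) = (z - 4)^2*(z - 1)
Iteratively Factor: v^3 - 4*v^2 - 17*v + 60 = (v - 5)*(v^2 + v - 12) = (v - 5)*(v - 3)*(v + 4)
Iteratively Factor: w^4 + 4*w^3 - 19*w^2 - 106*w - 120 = (w + 2)*(w^3 + 2*w^2 - 23*w - 60) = (w + 2)*(w + 4)*(w^2 - 2*w - 15) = (w - 5)*(w + 2)*(w + 4)*(w + 3)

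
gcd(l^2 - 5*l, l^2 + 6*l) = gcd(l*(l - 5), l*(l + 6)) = l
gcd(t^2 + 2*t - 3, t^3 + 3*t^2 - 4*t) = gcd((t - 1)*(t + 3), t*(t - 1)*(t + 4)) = t - 1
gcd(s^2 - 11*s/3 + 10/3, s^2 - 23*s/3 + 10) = s - 5/3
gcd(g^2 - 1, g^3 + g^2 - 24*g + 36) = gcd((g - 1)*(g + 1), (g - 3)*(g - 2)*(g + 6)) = 1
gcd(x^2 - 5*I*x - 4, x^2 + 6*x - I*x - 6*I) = x - I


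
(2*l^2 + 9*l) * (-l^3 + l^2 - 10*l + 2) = -2*l^5 - 7*l^4 - 11*l^3 - 86*l^2 + 18*l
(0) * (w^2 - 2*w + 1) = 0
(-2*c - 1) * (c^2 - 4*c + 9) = -2*c^3 + 7*c^2 - 14*c - 9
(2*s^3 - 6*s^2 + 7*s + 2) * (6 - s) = -2*s^4 + 18*s^3 - 43*s^2 + 40*s + 12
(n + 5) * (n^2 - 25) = n^3 + 5*n^2 - 25*n - 125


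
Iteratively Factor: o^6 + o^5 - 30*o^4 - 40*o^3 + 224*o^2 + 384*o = (o + 3)*(o^5 - 2*o^4 - 24*o^3 + 32*o^2 + 128*o) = (o + 3)*(o + 4)*(o^4 - 6*o^3 + 32*o) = (o - 4)*(o + 3)*(o + 4)*(o^3 - 2*o^2 - 8*o) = (o - 4)*(o + 2)*(o + 3)*(o + 4)*(o^2 - 4*o) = o*(o - 4)*(o + 2)*(o + 3)*(o + 4)*(o - 4)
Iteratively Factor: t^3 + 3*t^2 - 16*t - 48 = (t + 4)*(t^2 - t - 12) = (t - 4)*(t + 4)*(t + 3)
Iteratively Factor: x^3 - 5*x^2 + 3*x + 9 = (x - 3)*(x^2 - 2*x - 3) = (x - 3)^2*(x + 1)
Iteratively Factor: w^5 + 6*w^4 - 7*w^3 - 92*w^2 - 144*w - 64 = (w + 4)*(w^4 + 2*w^3 - 15*w^2 - 32*w - 16) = (w + 1)*(w + 4)*(w^3 + w^2 - 16*w - 16) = (w - 4)*(w + 1)*(w + 4)*(w^2 + 5*w + 4) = (w - 4)*(w + 1)*(w + 4)^2*(w + 1)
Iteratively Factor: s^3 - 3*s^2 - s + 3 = (s + 1)*(s^2 - 4*s + 3) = (s - 3)*(s + 1)*(s - 1)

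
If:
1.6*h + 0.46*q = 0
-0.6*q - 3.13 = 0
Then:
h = 1.50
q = -5.22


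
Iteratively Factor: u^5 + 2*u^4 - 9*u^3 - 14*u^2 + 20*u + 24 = (u + 2)*(u^4 - 9*u^2 + 4*u + 12) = (u + 2)*(u + 3)*(u^3 - 3*u^2 + 4) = (u - 2)*(u + 2)*(u + 3)*(u^2 - u - 2) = (u - 2)^2*(u + 2)*(u + 3)*(u + 1)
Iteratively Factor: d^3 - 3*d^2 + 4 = (d - 2)*(d^2 - d - 2) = (d - 2)^2*(d + 1)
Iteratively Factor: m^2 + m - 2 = (m - 1)*(m + 2)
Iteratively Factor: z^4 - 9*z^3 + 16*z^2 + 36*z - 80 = (z - 5)*(z^3 - 4*z^2 - 4*z + 16) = (z - 5)*(z - 4)*(z^2 - 4) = (z - 5)*(z - 4)*(z - 2)*(z + 2)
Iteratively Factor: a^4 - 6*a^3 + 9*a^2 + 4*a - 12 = (a - 2)*(a^3 - 4*a^2 + a + 6) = (a - 2)^2*(a^2 - 2*a - 3) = (a - 2)^2*(a + 1)*(a - 3)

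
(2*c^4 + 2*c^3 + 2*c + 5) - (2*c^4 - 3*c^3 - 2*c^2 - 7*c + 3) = 5*c^3 + 2*c^2 + 9*c + 2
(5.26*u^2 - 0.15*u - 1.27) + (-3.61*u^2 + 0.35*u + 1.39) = 1.65*u^2 + 0.2*u + 0.12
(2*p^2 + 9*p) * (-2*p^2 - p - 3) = -4*p^4 - 20*p^3 - 15*p^2 - 27*p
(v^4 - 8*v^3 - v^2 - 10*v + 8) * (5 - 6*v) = -6*v^5 + 53*v^4 - 34*v^3 + 55*v^2 - 98*v + 40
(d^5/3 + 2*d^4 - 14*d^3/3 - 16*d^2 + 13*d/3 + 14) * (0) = 0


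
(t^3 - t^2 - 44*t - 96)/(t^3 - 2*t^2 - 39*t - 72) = (t + 4)/(t + 3)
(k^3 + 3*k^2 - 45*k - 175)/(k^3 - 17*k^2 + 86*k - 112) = (k^2 + 10*k + 25)/(k^2 - 10*k + 16)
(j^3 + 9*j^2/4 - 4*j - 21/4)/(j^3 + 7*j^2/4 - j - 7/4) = (4*j^2 + 5*j - 21)/(4*j^2 + 3*j - 7)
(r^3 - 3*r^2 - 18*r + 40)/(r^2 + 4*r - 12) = (r^2 - r - 20)/(r + 6)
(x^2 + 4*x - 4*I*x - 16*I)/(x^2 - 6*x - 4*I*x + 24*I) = (x + 4)/(x - 6)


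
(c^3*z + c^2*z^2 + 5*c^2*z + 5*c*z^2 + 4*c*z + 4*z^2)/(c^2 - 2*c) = z*(c^3 + c^2*z + 5*c^2 + 5*c*z + 4*c + 4*z)/(c*(c - 2))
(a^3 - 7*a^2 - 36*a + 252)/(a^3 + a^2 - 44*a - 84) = (a - 6)/(a + 2)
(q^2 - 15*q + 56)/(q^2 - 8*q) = (q - 7)/q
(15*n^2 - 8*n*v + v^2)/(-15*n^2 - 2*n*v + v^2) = (-3*n + v)/(3*n + v)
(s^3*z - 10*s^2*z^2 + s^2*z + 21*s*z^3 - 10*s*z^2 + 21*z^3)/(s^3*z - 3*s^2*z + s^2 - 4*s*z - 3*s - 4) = z*(s^2 - 10*s*z + 21*z^2)/(s^2*z - 4*s*z + s - 4)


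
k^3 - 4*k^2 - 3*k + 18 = (k - 3)^2*(k + 2)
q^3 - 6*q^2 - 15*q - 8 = (q - 8)*(q + 1)^2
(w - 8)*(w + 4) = w^2 - 4*w - 32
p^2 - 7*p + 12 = (p - 4)*(p - 3)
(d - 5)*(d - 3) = d^2 - 8*d + 15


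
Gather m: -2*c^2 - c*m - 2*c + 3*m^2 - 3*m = -2*c^2 - 2*c + 3*m^2 + m*(-c - 3)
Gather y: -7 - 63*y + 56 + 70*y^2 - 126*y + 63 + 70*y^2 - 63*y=140*y^2 - 252*y + 112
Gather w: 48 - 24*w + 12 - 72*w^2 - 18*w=-72*w^2 - 42*w + 60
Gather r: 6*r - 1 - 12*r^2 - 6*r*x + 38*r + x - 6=-12*r^2 + r*(44 - 6*x) + x - 7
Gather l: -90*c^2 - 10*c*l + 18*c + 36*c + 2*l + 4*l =-90*c^2 + 54*c + l*(6 - 10*c)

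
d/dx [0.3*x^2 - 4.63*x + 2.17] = 0.6*x - 4.63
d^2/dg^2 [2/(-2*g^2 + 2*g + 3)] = 8*(-2*g^2 + 2*g + 2*(2*g - 1)^2 + 3)/(-2*g^2 + 2*g + 3)^3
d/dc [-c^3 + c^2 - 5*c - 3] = -3*c^2 + 2*c - 5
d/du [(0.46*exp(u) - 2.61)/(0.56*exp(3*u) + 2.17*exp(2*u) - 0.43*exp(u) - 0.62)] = (-0.5152*exp(3*u) + 3.3866*exp(2*u) + 11.3274*exp(u) - 1.4075)*exp(u)/(0.3136*exp(6*u) + 2.4304*exp(5*u) + 4.2273*exp(4*u) - 2.5606*exp(3*u) - 2.5059*exp(2*u) + 0.5332*exp(u) + 0.3844)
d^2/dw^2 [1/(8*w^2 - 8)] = (3*w^2 + 1)/(4*(w^2 - 1)^3)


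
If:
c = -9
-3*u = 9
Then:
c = -9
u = -3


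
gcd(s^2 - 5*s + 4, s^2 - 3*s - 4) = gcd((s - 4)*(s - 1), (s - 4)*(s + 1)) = s - 4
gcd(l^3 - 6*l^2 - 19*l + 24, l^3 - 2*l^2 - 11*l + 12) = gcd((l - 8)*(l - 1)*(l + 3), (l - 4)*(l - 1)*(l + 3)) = l^2 + 2*l - 3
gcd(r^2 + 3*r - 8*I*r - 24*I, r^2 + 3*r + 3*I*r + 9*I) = r + 3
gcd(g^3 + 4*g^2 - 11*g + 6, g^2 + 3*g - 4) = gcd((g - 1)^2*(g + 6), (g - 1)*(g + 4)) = g - 1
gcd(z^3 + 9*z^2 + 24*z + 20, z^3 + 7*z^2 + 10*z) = z^2 + 7*z + 10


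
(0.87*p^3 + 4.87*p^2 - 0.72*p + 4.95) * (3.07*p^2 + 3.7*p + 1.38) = 2.6709*p^5 + 18.1699*p^4 + 17.0092*p^3 + 19.2531*p^2 + 17.3214*p + 6.831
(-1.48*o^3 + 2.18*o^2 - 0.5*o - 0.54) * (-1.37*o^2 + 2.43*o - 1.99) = 2.0276*o^5 - 6.583*o^4 + 8.9276*o^3 - 4.8134*o^2 - 0.3172*o + 1.0746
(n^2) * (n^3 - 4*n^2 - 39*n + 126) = n^5 - 4*n^4 - 39*n^3 + 126*n^2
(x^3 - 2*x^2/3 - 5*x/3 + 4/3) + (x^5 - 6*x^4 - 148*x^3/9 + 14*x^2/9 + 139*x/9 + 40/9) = x^5 - 6*x^4 - 139*x^3/9 + 8*x^2/9 + 124*x/9 + 52/9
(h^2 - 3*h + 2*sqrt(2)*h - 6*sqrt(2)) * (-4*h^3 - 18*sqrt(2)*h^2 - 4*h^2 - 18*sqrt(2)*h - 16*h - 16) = -4*h^5 - 26*sqrt(2)*h^4 + 8*h^4 - 76*h^3 + 52*sqrt(2)*h^3 + 46*sqrt(2)*h^2 + 176*h^2 + 64*sqrt(2)*h + 264*h + 96*sqrt(2)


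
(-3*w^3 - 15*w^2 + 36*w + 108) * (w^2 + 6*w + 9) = -3*w^5 - 33*w^4 - 81*w^3 + 189*w^2 + 972*w + 972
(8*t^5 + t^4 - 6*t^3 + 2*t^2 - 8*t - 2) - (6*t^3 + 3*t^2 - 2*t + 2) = 8*t^5 + t^4 - 12*t^3 - t^2 - 6*t - 4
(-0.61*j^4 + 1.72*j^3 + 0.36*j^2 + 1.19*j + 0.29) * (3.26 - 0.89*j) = 0.5429*j^5 - 3.5194*j^4 + 5.2868*j^3 + 0.1145*j^2 + 3.6213*j + 0.9454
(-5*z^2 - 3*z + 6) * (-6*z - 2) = 30*z^3 + 28*z^2 - 30*z - 12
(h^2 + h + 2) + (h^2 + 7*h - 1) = 2*h^2 + 8*h + 1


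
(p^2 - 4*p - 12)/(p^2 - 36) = (p + 2)/(p + 6)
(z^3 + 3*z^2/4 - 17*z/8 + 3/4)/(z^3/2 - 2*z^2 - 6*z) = (8*z^2 - 10*z + 3)/(4*z*(z - 6))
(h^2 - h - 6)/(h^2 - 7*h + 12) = (h + 2)/(h - 4)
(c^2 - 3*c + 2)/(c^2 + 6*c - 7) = (c - 2)/(c + 7)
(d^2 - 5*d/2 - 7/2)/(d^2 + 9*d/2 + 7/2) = (2*d - 7)/(2*d + 7)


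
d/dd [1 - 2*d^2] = -4*d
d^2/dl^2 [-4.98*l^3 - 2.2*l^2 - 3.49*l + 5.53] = -29.88*l - 4.4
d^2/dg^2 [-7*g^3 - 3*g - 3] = -42*g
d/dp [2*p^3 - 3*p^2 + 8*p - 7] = 6*p^2 - 6*p + 8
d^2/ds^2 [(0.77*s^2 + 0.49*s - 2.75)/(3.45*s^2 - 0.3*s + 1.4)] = (13.25835*s^3 - 218.70585*s^2 + 2.8773*s + 29.5)/(41.063625*s^6 - 10.71225*s^5 + 50.922*s^4 - 8.721*s^3 + 20.664*s^2 - 1.764*s + 2.744)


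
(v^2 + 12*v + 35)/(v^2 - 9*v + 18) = (v^2 + 12*v + 35)/(v^2 - 9*v + 18)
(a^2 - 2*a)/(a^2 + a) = (a - 2)/(a + 1)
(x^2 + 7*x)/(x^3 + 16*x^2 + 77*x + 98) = x/(x^2 + 9*x + 14)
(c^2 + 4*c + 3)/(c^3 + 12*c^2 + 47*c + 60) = (c + 1)/(c^2 + 9*c + 20)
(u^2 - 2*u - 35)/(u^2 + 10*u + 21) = (u^2 - 2*u - 35)/(u^2 + 10*u + 21)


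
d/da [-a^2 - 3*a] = -2*a - 3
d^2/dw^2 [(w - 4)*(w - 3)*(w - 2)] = 6*w - 18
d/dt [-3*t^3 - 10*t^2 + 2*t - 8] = -9*t^2 - 20*t + 2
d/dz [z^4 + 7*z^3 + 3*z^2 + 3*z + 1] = 4*z^3 + 21*z^2 + 6*z + 3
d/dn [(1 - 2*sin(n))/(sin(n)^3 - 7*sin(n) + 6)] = (4*sin(n)^3 - 3*sin(n)^2 - 5)*cos(n)/(sin(n)^3 - 7*sin(n) + 6)^2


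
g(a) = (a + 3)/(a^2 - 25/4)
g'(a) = -2*a*(a + 3)/(a^2 - 25/4)^2 + 1/(a^2 - 25/4) = 4*(4*a^2 - 8*a*(a + 3) - 25)/(4*a^2 - 25)^2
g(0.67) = -0.63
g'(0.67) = -0.32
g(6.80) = 0.25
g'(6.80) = -0.06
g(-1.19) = -0.37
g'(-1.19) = -0.02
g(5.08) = 0.41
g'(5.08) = -0.16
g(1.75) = -1.49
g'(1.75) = -1.95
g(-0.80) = -0.39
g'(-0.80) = -0.07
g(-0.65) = -0.40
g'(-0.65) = -0.08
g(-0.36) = -0.43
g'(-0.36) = -0.11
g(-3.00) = 0.00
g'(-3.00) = 0.36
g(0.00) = -0.48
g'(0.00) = -0.16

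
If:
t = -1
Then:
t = -1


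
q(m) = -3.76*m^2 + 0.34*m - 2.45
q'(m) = 0.34 - 7.52*m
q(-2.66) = -29.96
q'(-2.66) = 20.34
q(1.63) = -11.89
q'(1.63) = -11.92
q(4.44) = -75.06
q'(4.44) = -33.05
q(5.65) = -120.56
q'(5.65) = -42.15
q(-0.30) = -2.89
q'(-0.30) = 2.60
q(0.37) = -2.84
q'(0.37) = -2.44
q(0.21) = -2.54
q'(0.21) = -1.24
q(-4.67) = -86.04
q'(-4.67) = 35.46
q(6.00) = -135.77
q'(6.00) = -44.78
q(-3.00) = -37.31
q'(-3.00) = 22.90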